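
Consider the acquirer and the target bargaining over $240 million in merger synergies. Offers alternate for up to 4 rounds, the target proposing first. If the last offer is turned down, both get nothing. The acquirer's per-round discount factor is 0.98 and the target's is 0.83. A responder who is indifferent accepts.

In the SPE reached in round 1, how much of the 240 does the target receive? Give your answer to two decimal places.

8.70

Round 4 (the acquirer proposes): rejection yields 0 for the target; the acquirer offers 0 and keeps 240.
Round 3 (the target proposes): the acquirer can get 240 next round, worth 0.98 × 240 = 235.2 now. The target offers 235.2 and keeps 240 − 235.2 = 4.8.
Round 2 (the acquirer proposes): the target can get 4.8 next round, worth 0.83 × 4.8 = 3.984 now; the acquirer offers that and keeps 236.016.
Round 1 (the target proposes): the acquirer can get 236.016 next round, worth 0.98 × 236.016 = 231.29568 now; the target offers that and keeps 8.70432.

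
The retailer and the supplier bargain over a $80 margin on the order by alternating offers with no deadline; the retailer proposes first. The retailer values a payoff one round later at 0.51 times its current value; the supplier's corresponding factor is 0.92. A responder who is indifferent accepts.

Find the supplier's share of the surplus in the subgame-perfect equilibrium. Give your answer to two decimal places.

In a stationary SPE each proposer offers the other exactly their discounted continuation value.
If the retailer keeps x when proposing and the supplier keeps y when proposing, then x = 80 − 0.92y and y = 80 − 0.51x.
Solving: x = 80(1 − 0.92) / (1 − 0.51·0.92) = 6.4 / 0.5308 ≈ 12.0573.
The supplier gets 80 − 12.0573 ≈ 67.9427.

67.94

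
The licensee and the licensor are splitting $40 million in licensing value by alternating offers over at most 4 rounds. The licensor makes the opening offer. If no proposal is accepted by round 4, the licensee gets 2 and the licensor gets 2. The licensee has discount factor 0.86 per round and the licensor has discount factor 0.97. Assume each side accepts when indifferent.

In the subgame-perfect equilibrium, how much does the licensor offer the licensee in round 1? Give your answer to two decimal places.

28.29

Work backward from the last round.
Round 4 (the licensee proposes): the licensor gets 2 if talks fail, so the licensee offers 2 and keeps 38.
Round 3 (the licensor proposes): the licensee can get 38 next round, worth 0.86 × 38 = 32.68 now, so the licensor offers 32.68, keeping 7.32.
Round 2 (the licensee proposes): the licensor can get 7.32 next round, worth 0.97 × 7.32 = 7.1004 now, so the licensee offers 7.1004, keeping 32.8996.
Round 1 (the licensor proposes): the licensee can get 32.8996 next round, worth 0.86 × 32.8996 = 28.293656 now. The licensor offers 28.293656 and keeps 40 − 28.293656 = 11.706344.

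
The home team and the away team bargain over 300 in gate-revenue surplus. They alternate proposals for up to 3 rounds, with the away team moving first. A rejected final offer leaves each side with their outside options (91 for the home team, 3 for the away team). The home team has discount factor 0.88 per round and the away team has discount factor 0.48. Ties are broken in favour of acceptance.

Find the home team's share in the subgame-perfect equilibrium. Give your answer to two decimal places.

175.72

Work backward from the last round.
Round 3 (the away team proposes): the home team gets 91 if talks fail, so the away team offers 91 and keeps 209.
Round 2 (the home team proposes): the away team can get 209 next round, worth 0.48 × 209 = 100.32 now, so the home team offers 100.32, keeping 199.68.
Round 1 (the away team proposes): the home team can get 199.68 next round, worth 0.88 × 199.68 = 175.7184 now, so the away team offers 175.7184, keeping 124.2816.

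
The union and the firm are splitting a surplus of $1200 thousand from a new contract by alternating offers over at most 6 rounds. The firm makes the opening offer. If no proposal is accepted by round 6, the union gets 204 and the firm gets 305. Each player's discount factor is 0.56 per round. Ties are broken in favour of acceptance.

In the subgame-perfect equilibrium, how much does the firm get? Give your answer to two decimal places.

762.30

Round 6 (the union proposes): the firm gets 305 if talks fail, so the union offers 305 and keeps 895.
Round 5 (the firm proposes): the union can get 895 next round, worth 0.56 × 895 = 501.2 now. The firm offers 501.2 and keeps 1200 − 501.2 = 698.8.
Round 4 (the union proposes): the firm can get 698.8 next round, worth 0.56 × 698.8 = 391.328 now. The union offers 391.328 and keeps 1200 − 391.328 = 808.672.
Round 3 (the firm proposes): the union can get 808.672 next round, worth 0.56 × 808.672 = 452.85632 now, so the firm offers 452.85632, keeping 747.14368.
Round 2 (the union proposes): the firm can get 747.14368 next round, worth 0.56 × 747.14368 = 418.4004608 now, so the union offers 418.4004608, keeping 781.5995392.
Round 1 (the firm proposes): the union can get 781.5995392 next round, worth 0.56 × 781.5995392 = 437.695741952 now; the firm offers that and keeps 762.304258048.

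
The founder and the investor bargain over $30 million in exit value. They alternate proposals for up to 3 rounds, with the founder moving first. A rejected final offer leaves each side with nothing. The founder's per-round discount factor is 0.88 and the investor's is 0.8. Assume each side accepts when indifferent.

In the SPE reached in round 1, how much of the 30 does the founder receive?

Solve by backward induction from round 3.
Round 3 (the founder proposes): the investor will accept anything ≥ 0, so the founder offers 0 and keeps 30.
Round 2 (the investor proposes): the founder can get 30 next round, worth 0.88 × 30 = 26.4 now, so the investor offers 26.4, keeping 3.6.
Round 1 (the founder proposes): the investor can get 3.6 next round, worth 0.8 × 3.6 = 2.88 now; the founder offers that and keeps 27.12.

27.12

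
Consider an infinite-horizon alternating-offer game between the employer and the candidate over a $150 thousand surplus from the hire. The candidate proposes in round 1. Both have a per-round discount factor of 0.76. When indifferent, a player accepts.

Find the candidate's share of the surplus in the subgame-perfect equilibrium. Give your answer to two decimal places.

85.23

Let x be the candidate's share when the candidate proposes and y be the employer's share when the employer proposes.
The employer accepts iff offered ≥ 0.76·y, so x = 150 − 0.76y. Symmetrically y = 150 − 0.76x.
Substituting: x = 150 − 0.76(150 − 0.76x), giving x(1 − 0.76·0.76) = 150(1 − 0.76).
So x = 150 × 0.24 / 0.4224 ≈ 85.2273, and the employer receives 150 − x ≈ 64.7727.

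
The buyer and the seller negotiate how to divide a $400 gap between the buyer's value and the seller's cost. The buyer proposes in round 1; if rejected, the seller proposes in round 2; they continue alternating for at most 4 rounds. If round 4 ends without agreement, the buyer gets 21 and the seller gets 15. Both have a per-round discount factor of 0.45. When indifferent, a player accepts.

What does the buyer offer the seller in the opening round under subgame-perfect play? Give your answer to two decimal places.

Round 4 (the seller proposes): the buyer gets 21 if talks fail, so the seller offers 21 and keeps 379.
Round 3 (the buyer proposes): the seller can get 379 next round, worth 0.45 × 379 = 170.55 now. The buyer offers 170.55 and keeps 400 − 170.55 = 229.45.
Round 2 (the seller proposes): the buyer can get 229.45 next round, worth 0.45 × 229.45 = 103.2525 now; the seller offers that and keeps 296.7475.
Round 1 (the buyer proposes): the seller can get 296.7475 next round, worth 0.45 × 296.7475 = 133.536375 now; the buyer offers that and keeps 266.463625.

133.54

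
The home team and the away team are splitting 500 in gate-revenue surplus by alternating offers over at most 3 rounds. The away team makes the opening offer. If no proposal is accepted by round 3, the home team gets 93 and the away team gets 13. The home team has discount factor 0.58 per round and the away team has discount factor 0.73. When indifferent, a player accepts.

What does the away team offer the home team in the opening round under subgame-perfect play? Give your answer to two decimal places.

117.68

Round 3 (the away team proposes): the home team gets 93 if talks fail, so the away team offers 93 and keeps 407.
Round 2 (the home team proposes): the away team can get 407 next round, worth 0.73 × 407 = 297.11 now; the home team offers that and keeps 202.89.
Round 1 (the away team proposes): the home team can get 202.89 next round, worth 0.58 × 202.89 = 117.6762 now, so the away team offers 117.6762, keeping 382.3238.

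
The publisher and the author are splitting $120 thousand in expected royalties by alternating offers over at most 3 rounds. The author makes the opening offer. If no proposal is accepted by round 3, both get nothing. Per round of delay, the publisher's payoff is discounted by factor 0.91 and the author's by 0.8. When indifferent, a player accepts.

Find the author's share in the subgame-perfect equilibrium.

98.16

Round 3 (the author proposes): rejection yields 0 for the publisher; the author offers 0 and keeps 120.
Round 2 (the publisher proposes): the author can get 120 next round, worth 0.8 × 120 = 96 now; the publisher offers that and keeps 24.
Round 1 (the author proposes): the publisher can get 24 next round, worth 0.91 × 24 = 21.84 now, so the author offers 21.84, keeping 98.16.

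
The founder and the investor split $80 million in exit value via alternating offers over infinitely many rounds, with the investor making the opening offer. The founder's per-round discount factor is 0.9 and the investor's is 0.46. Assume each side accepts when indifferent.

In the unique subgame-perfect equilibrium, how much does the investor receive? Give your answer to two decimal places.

When the investor proposes, the founder accepts any offer worth at least 0.9 times what the founder would get by proposing next round; and vice versa.
This gives x = 80 − 0.9y and y = 80 − 0.46x, where x and y are each side's share when it proposes.
Hence (1 − 0.9·0.46)x = 80(1 − 0.9), i.e. 0.586·x = 8.
x ≈ 13.6519; the founder's share is 80 − x ≈ 66.3481.

13.65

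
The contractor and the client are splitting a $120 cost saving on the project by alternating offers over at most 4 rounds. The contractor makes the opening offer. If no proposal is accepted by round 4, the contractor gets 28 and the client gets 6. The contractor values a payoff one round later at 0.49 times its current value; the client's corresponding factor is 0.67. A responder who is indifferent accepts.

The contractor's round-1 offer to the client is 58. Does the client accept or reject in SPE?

Reject

Round 4 (the client proposes): the contractor gets 28 if talks fail, so the client offers 28 and keeps 92.
Round 3 (the contractor proposes): the client can get 92 next round, worth 0.67 × 92 = 61.64 now; the contractor offers that and keeps 58.36.
Round 2 (the client proposes): the contractor can get 58.36 next round, worth 0.49 × 58.36 = 28.5964 now. The client offers 28.5964 and keeps 120 − 28.5964 = 91.4036.
So by rejecting in round 1, the client gets 91.4036 next round, worth 0.67 × 91.4036 = 61.240412 now.
Offer 58 < 61.240412, so the client rejects.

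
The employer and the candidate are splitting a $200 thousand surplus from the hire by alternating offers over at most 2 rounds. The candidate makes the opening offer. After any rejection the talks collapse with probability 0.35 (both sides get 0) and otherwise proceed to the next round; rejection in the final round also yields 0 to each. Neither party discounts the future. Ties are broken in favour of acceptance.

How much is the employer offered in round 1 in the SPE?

Round 2 (the employer proposes): rejection yields 0 for the candidate; the employer offers 0 and keeps 200.
Round 1 (the candidate proposes): rejecting gives the employer an expected 0.65 × 200 = 130; the candidate offers that and keeps 70.

130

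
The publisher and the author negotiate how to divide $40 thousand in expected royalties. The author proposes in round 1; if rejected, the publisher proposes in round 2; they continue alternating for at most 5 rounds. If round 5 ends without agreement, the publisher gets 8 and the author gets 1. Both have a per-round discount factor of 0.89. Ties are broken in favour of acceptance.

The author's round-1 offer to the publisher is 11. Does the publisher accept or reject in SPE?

Work out the publisher's continuation value if the offer is rejected.
Round 5 (the author proposes): the publisher gets 8 if talks fail, so the author offers 8 and keeps 32.
Round 4 (the publisher proposes): the author can get 32 next round, worth 0.89 × 32 = 28.48 now. The publisher offers 28.48 and keeps 40 − 28.48 = 11.52.
Round 3 (the author proposes): the publisher can get 11.52 next round, worth 0.89 × 11.52 = 10.2528 now; the author offers that and keeps 29.7472.
Round 2 (the publisher proposes): the author can get 29.7472 next round, worth 0.89 × 29.7472 = 26.475008 now. The publisher offers 26.475008 and keeps 40 − 26.475008 = 13.524992.
So by rejecting in round 1, the publisher gets 13.524992 next round, worth 0.89 × 13.524992 = 12.03724288 now.
Offer 11 < 12.03724288, so the publisher rejects.

Reject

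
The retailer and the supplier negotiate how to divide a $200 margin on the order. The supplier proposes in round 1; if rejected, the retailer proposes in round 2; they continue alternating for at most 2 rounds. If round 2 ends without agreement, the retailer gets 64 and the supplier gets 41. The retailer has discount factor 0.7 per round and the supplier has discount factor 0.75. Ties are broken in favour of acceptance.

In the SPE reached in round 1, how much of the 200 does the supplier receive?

Round 2 (the retailer proposes): the supplier gets 41 if talks fail, so the retailer offers 41 and keeps 159.
Round 1 (the supplier proposes): the retailer can get 159 next round, worth 0.7 × 159 = 111.3 now, so the supplier offers 111.3, keeping 88.7.

88.7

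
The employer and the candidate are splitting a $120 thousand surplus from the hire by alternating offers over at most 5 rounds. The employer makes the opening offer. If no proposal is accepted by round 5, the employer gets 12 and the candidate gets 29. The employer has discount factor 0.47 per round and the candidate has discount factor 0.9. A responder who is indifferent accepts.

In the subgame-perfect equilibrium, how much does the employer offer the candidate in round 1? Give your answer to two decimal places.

86.64

Round 5 (the employer proposes): the candidate gets 29 if talks fail, so the employer offers 29 and keeps 91.
Round 4 (the candidate proposes): the employer can get 91 next round, worth 0.47 × 91 = 42.77 now, so the candidate offers 42.77, keeping 77.23.
Round 3 (the employer proposes): the candidate can get 77.23 next round, worth 0.9 × 77.23 = 69.507 now. The employer offers 69.507 and keeps 120 − 69.507 = 50.493.
Round 2 (the candidate proposes): the employer can get 50.493 next round, worth 0.47 × 50.493 = 23.73171 now, so the candidate offers 23.73171, keeping 96.26829.
Round 1 (the employer proposes): the candidate can get 96.26829 next round, worth 0.9 × 96.26829 = 86.641461 now. The employer offers 86.641461 and keeps 120 − 86.641461 = 33.358539.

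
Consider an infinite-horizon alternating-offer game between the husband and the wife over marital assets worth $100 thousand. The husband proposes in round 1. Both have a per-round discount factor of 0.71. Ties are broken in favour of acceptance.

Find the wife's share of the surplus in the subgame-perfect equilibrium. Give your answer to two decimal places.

41.52

Let x be the husband's share when the husband proposes and y be the wife's share when the wife proposes.
The wife accepts iff offered ≥ 0.71·y, so x = 100 − 0.71y. Symmetrically y = 100 − 0.71x.
Substituting: x = 100 − 0.71(100 − 0.71x), giving x(1 − 0.71·0.71) = 100(1 − 0.71).
So x = 100 × 0.29 / 0.4959 ≈ 58.4795, and the wife receives 100 − x ≈ 41.5205.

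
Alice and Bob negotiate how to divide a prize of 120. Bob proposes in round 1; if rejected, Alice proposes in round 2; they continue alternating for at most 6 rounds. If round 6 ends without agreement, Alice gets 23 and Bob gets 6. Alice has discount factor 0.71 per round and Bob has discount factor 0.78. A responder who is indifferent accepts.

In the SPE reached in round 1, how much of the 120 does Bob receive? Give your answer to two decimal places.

66.05

Round 6 (Alice proposes): Bob gets 6 if talks fail, so Alice offers 6 and keeps 114.
Round 5 (Bob proposes): Alice can get 114 next round, worth 0.71 × 114 = 80.94 now; Bob offers that and keeps 39.06.
Round 4 (Alice proposes): Bob can get 39.06 next round, worth 0.78 × 39.06 = 30.4668 now. Alice offers 30.4668 and keeps 120 − 30.4668 = 89.5332.
Round 3 (Bob proposes): Alice can get 89.5332 next round, worth 0.71 × 89.5332 = 63.568572 now. Bob offers 63.568572 and keeps 120 − 63.568572 = 56.431428.
Round 2 (Alice proposes): Bob can get 56.431428 next round, worth 0.78 × 56.431428 = 44.01651384 now; Alice offers that and keeps 75.98348616.
Round 1 (Bob proposes): Alice can get 75.98348616 next round, worth 0.71 × 75.98348616 = 53.9482751736 now. Bob offers 53.9482751736 and keeps 120 − 53.9482751736 = 66.0517248264.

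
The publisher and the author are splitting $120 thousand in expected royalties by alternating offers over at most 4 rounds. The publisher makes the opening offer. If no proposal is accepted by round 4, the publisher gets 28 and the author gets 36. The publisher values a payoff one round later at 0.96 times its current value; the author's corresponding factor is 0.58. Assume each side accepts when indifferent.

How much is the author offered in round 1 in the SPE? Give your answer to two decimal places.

32.49

Round 4 (the author proposes): the publisher gets 28 if talks fail, so the author offers 28 and keeps 92.
Round 3 (the publisher proposes): the author can get 92 next round, worth 0.58 × 92 = 53.36 now. The publisher offers 53.36 and keeps 120 − 53.36 = 66.64.
Round 2 (the author proposes): the publisher can get 66.64 next round, worth 0.96 × 66.64 = 63.9744 now; the author offers that and keeps 56.0256.
Round 1 (the publisher proposes): the author can get 56.0256 next round, worth 0.58 × 56.0256 = 32.494848 now. The publisher offers 32.494848 and keeps 120 − 32.494848 = 87.505152.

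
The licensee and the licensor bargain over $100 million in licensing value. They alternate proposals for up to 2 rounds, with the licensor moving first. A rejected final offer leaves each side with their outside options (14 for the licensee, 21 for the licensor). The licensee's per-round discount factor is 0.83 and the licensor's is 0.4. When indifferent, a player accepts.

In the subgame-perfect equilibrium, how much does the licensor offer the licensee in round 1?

Round 2 (the licensee proposes): the licensor gets 21 if talks fail, so the licensee offers 21 and keeps 79.
Round 1 (the licensor proposes): the licensee can get 79 next round, worth 0.83 × 79 = 65.57 now. The licensor offers 65.57 and keeps 100 − 65.57 = 34.43.

65.57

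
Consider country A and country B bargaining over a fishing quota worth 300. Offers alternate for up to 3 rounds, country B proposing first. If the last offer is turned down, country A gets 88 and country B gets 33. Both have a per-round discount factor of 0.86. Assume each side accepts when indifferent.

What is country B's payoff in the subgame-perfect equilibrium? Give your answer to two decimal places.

Solve by backward induction from round 3.
Round 3 (country B proposes): country A gets 88 if talks fail, so country B offers 88 and keeps 212.
Round 2 (country A proposes): country B can get 212 next round, worth 0.86 × 212 = 182.32 now. Country A offers 182.32 and keeps 300 − 182.32 = 117.68.
Round 1 (country B proposes): country A can get 117.68 next round, worth 0.86 × 117.68 = 101.2048 now, so country B offers 101.2048, keeping 198.7952.

198.80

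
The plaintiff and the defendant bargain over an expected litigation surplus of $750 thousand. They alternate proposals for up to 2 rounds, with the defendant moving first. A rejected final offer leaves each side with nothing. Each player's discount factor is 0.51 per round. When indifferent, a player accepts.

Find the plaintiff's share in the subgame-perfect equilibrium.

382.5

Round 2 (the plaintiff proposes): the defendant will accept anything ≥ 0, so the plaintiff offers 0 and keeps 750.
Round 1 (the defendant proposes): the plaintiff can get 750 next round, worth 0.51 × 750 = 382.5 now; the defendant offers that and keeps 367.5.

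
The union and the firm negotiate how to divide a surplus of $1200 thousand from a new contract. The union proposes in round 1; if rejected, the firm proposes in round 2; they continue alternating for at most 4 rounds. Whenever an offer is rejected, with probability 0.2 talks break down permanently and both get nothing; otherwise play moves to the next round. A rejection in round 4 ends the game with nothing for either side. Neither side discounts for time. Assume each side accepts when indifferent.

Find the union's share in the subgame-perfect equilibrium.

393.6

By backward induction:
Round 4 (the firm proposes): rejection yields 0 for the union; the firm offers 0 and keeps 1200.
Round 3 (the union proposes): rejecting gives the firm an expected 0.8 × 1200 = 960; the union offers that and keeps 240.
Round 2 (the firm proposes): rejecting gives the union an expected 0.8 × 240 = 192. The firm offers 192 and keeps 1200 − 192 = 1008.
Round 1 (the union proposes): rejecting gives the firm an expected 0.8 × 1008 = 806.4. The union offers 806.4 and keeps 1200 − 806.4 = 393.6.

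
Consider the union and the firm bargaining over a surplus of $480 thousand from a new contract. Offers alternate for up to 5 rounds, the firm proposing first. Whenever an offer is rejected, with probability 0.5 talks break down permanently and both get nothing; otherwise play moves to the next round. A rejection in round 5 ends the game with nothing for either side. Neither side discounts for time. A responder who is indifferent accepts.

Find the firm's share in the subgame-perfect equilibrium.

Round 5 (the firm proposes): rejection yields 0 for the union; the firm offers 0 and keeps 480.
Round 4 (the union proposes): rejecting gives the firm an expected 0.5 × 480 = 240; the union offers that and keeps 240.
Round 3 (the firm proposes): rejecting gives the union an expected 0.5 × 240 = 120; the firm offers that and keeps 360.
Round 2 (the union proposes): rejecting gives the firm an expected 0.5 × 360 = 180; the union offers that and keeps 300.
Round 1 (the firm proposes): rejecting gives the union an expected 0.5 × 300 = 150. The firm offers 150 and keeps 480 − 150 = 330.

330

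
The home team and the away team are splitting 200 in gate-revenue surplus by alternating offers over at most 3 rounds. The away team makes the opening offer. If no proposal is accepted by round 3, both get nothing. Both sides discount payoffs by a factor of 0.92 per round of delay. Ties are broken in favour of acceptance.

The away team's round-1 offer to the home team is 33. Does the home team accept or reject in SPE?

Work out the home team's continuation value if the offer is rejected.
Round 3 (the away team proposes): rejection yields 0 for the home team; the away team offers 0 and keeps 200.
Round 2 (the home team proposes): the away team can get 200 next round, worth 0.92 × 200 = 184 now; the home team offers that and keeps 16.
So by rejecting in round 1, the home team gets 16 next round, worth 0.92 × 16 = 14.72 now.
Offer 33 ≥ 14.72, so the home team accepts.

Accept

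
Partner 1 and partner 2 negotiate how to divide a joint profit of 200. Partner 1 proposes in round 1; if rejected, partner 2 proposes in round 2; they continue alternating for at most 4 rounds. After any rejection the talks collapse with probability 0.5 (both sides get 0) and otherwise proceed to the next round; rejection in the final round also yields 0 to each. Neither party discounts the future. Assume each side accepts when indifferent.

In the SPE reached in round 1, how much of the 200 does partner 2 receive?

75

Round 4 (partner 2 proposes): partner 1 will accept anything ≥ 0, so partner 2 offers 0 and keeps 200.
Round 3 (partner 1 proposes): rejecting gives partner 2 an expected 0.5 × 200 = 100; partner 1 offers that and keeps 100.
Round 2 (partner 2 proposes): rejecting gives partner 1 an expected 0.5 × 100 = 50. Partner 2 offers 50 and keeps 200 − 50 = 150.
Round 1 (partner 1 proposes): rejecting gives partner 2 an expected 0.5 × 150 = 75. Partner 1 offers 75 and keeps 200 − 75 = 125.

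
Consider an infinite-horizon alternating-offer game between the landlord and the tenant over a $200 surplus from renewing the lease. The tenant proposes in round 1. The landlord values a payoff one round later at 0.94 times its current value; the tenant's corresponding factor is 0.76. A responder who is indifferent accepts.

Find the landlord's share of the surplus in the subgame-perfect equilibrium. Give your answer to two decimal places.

157.98

Let x be the tenant's share when the tenant proposes and y be the landlord's share when the landlord proposes.
The landlord accepts iff offered ≥ 0.94·y, so x = 200 − 0.94y. Symmetrically y = 200 − 0.76x.
Substituting: x = 200 − 0.94(200 − 0.76x), giving x(1 − 0.76·0.94) = 200(1 − 0.94).
So x = 200 × 0.06 / 0.2856 ≈ 42.0168, and the landlord receives 200 − x ≈ 157.9832.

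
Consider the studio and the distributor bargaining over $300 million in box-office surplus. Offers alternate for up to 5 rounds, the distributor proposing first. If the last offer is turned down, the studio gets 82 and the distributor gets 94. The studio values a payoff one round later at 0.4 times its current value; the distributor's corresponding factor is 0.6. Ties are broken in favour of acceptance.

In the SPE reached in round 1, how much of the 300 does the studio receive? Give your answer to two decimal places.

Round 5 (the distributor proposes): the studio gets 82 if talks fail, so the distributor offers 82 and keeps 218.
Round 4 (the studio proposes): the distributor can get 218 next round, worth 0.6 × 218 = 130.8 now; the studio offers that and keeps 169.2.
Round 3 (the distributor proposes): the studio can get 169.2 next round, worth 0.4 × 169.2 = 67.68 now; the distributor offers that and keeps 232.32.
Round 2 (the studio proposes): the distributor can get 232.32 next round, worth 0.6 × 232.32 = 139.392 now, so the studio offers 139.392, keeping 160.608.
Round 1 (the distributor proposes): the studio can get 160.608 next round, worth 0.4 × 160.608 = 64.2432 now. The distributor offers 64.2432 and keeps 300 − 64.2432 = 235.7568.

64.24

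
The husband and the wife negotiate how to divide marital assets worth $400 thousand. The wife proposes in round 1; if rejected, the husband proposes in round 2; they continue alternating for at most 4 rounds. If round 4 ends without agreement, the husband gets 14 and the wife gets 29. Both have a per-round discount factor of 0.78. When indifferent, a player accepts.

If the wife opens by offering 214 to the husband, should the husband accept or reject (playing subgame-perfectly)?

Work out the husband's continuation value if the offer is rejected.
Round 4 (the husband proposes): the wife gets 29 if talks fail, so the husband offers 29 and keeps 371.
Round 3 (the wife proposes): the husband can get 371 next round, worth 0.78 × 371 = 289.38 now. The wife offers 289.38 and keeps 400 − 289.38 = 110.62.
Round 2 (the husband proposes): the wife can get 110.62 next round, worth 0.78 × 110.62 = 86.2836 now. The husband offers 86.2836 and keeps 400 − 86.2836 = 313.7164.
So by rejecting in round 1, the husband gets 313.7164 next round, worth 0.78 × 313.7164 = 244.698792 now.
Offer 214 < 244.698792, so the husband rejects.

Reject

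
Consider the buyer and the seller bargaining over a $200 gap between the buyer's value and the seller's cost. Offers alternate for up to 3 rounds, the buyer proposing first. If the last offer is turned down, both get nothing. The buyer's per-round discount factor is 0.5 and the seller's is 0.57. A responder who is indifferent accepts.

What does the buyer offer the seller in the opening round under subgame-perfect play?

Round 3 (the buyer proposes): rejection yields 0 for the seller; the buyer offers 0 and keeps 200.
Round 2 (the seller proposes): the buyer can get 200 next round, worth 0.5 × 200 = 100 now, so the seller offers 100, keeping 100.
Round 1 (the buyer proposes): the seller can get 100 next round, worth 0.57 × 100 = 57 now. The buyer offers 57 and keeps 200 − 57 = 143.

57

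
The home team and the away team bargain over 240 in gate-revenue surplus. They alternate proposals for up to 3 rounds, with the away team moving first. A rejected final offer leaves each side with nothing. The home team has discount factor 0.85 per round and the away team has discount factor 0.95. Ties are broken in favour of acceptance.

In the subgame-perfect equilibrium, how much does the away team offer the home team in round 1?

10.2

Work backward from the last round.
Round 3 (the away team proposes): the home team will accept anything ≥ 0, so the away team offers 0 and keeps 240.
Round 2 (the home team proposes): the away team can get 240 next round, worth 0.95 × 240 = 228 now. The home team offers 228 and keeps 240 − 228 = 12.
Round 1 (the away team proposes): the home team can get 12 next round, worth 0.85 × 12 = 10.2 now, so the away team offers 10.2, keeping 229.8.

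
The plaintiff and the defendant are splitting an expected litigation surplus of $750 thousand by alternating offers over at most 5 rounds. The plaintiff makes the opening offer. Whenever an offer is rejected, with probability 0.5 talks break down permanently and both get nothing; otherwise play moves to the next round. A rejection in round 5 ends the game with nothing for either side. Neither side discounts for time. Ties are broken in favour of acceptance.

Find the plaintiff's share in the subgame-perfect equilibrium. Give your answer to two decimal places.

Round 5 (the plaintiff proposes): rejection yields 0 for the defendant; the plaintiff offers 0 and keeps 750.
Round 4 (the defendant proposes): rejecting gives the plaintiff an expected 0.5 × 750 = 375; the defendant offers that and keeps 375.
Round 3 (the plaintiff proposes): rejecting gives the defendant an expected 0.5 × 375 = 187.5. The plaintiff offers 187.5 and keeps 750 − 187.5 = 562.5.
Round 2 (the defendant proposes): rejecting gives the plaintiff an expected 0.5 × 562.5 = 281.25; the defendant offers that and keeps 468.75.
Round 1 (the plaintiff proposes): rejecting gives the defendant an expected 0.5 × 468.75 = 234.375, so the plaintiff offers 234.375, keeping 515.625.

515.63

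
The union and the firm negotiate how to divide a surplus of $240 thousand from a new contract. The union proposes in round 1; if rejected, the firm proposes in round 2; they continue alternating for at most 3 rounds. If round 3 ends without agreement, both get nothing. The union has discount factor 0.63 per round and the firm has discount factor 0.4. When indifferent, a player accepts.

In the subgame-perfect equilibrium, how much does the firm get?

35.52

Round 3 (the union proposes): the firm will accept anything ≥ 0, so the union offers 0 and keeps 240.
Round 2 (the firm proposes): the union can get 240 next round, worth 0.63 × 240 = 151.2 now. The firm offers 151.2 and keeps 240 − 151.2 = 88.8.
Round 1 (the union proposes): the firm can get 88.8 next round, worth 0.4 × 88.8 = 35.52 now; the union offers that and keeps 204.48.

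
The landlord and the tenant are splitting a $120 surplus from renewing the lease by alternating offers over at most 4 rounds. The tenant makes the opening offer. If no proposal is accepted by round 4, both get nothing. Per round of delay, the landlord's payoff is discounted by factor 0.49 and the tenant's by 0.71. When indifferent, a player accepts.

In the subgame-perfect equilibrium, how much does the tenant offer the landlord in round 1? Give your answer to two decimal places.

Round 4 (the landlord proposes): rejection yields 0 for the tenant; the landlord offers 0 and keeps 120.
Round 3 (the tenant proposes): the landlord can get 120 next round, worth 0.49 × 120 = 58.8 now, so the tenant offers 58.8, keeping 61.2.
Round 2 (the landlord proposes): the tenant can get 61.2 next round, worth 0.71 × 61.2 = 43.452 now. The landlord offers 43.452 and keeps 120 − 43.452 = 76.548.
Round 1 (the tenant proposes): the landlord can get 76.548 next round, worth 0.49 × 76.548 = 37.50852 now; the tenant offers that and keeps 82.49148.

37.51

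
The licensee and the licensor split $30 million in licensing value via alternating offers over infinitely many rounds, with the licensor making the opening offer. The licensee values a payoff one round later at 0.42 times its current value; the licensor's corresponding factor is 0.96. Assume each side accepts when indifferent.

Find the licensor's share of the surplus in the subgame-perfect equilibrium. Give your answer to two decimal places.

In a stationary SPE each proposer offers the other exactly their discounted continuation value.
If the licensor keeps x when proposing and the licensee keeps y when proposing, then x = 30 − 0.42y and y = 30 − 0.96x.
Solving: x = 30(1 − 0.42) / (1 − 0.96·0.42) = 17.4 / 0.5968 ≈ 29.1555.
The licensee gets 30 − 29.1555 ≈ 0.8445.

29.16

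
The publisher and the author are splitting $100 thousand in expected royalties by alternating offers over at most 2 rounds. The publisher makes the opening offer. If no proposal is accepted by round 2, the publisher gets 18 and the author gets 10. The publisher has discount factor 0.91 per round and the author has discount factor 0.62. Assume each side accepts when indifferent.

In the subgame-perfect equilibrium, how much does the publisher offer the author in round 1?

Work backward from the last round.
Round 2 (the author proposes): the publisher gets 18 if talks fail, so the author offers 18 and keeps 82.
Round 1 (the publisher proposes): the author can get 82 next round, worth 0.62 × 82 = 50.84 now, so the publisher offers 50.84, keeping 49.16.

50.84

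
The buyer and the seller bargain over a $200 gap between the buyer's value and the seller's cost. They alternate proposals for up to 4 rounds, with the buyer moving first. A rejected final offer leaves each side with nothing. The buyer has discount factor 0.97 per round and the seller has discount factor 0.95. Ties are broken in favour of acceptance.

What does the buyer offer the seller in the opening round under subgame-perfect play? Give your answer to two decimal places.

180.79

Round 4 (the seller proposes): rejection yields 0 for the buyer; the seller offers 0 and keeps 200.
Round 3 (the buyer proposes): the seller can get 200 next round, worth 0.95 × 200 = 190 now. The buyer offers 190 and keeps 200 − 190 = 10.
Round 2 (the seller proposes): the buyer can get 10 next round, worth 0.97 × 10 = 9.7 now; the seller offers that and keeps 190.3.
Round 1 (the buyer proposes): the seller can get 190.3 next round, worth 0.95 × 190.3 = 180.785 now; the buyer offers that and keeps 19.215.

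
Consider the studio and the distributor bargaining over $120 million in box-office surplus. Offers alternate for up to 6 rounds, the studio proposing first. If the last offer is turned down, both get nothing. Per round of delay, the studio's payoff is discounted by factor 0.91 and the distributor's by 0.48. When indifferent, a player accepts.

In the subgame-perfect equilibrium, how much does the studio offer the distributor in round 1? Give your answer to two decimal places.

18.44

Round 6 (the distributor proposes): rejection yields 0 for the studio; the distributor offers 0 and keeps 120.
Round 5 (the studio proposes): the distributor can get 120 next round, worth 0.48 × 120 = 57.6 now, so the studio offers 57.6, keeping 62.4.
Round 4 (the distributor proposes): the studio can get 62.4 next round, worth 0.91 × 62.4 = 56.784 now. The distributor offers 56.784 and keeps 120 − 56.784 = 63.216.
Round 3 (the studio proposes): the distributor can get 63.216 next round, worth 0.48 × 63.216 = 30.34368 now; the studio offers that and keeps 89.65632.
Round 2 (the distributor proposes): the studio can get 89.65632 next round, worth 0.91 × 89.65632 = 81.5872512 now. The distributor offers 81.5872512 and keeps 120 − 81.5872512 = 38.4127488.
Round 1 (the studio proposes): the distributor can get 38.4127488 next round, worth 0.48 × 38.4127488 = 18.438119424 now; the studio offers that and keeps 101.561880576.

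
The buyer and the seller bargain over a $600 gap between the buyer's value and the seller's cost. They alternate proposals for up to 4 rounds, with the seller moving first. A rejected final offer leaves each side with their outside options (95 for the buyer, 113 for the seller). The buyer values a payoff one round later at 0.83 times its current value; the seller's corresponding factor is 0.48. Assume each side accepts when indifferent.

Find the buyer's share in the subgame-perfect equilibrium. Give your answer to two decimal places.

420.00

By backward induction:
Round 4 (the buyer proposes): the seller gets 113 if talks fail, so the buyer offers 113 and keeps 487.
Round 3 (the seller proposes): the buyer can get 487 next round, worth 0.83 × 487 = 404.21 now; the seller offers that and keeps 195.79.
Round 2 (the buyer proposes): the seller can get 195.79 next round, worth 0.48 × 195.79 = 93.9792 now; the buyer offers that and keeps 506.0208.
Round 1 (the seller proposes): the buyer can get 506.0208 next round, worth 0.83 × 506.0208 = 419.997264 now, so the seller offers 419.997264, keeping 180.002736.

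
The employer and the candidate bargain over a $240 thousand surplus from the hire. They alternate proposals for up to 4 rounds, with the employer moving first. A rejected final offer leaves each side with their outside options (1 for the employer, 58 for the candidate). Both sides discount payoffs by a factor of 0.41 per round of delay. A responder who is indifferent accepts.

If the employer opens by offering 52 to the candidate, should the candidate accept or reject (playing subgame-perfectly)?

Work out the candidate's continuation value if the offer is rejected.
Round 4 (the candidate proposes): the employer gets 1 if talks fail, so the candidate offers 1 and keeps 239.
Round 3 (the employer proposes): the candidate can get 239 next round, worth 0.41 × 239 = 97.99 now, so the employer offers 97.99, keeping 142.01.
Round 2 (the candidate proposes): the employer can get 142.01 next round, worth 0.41 × 142.01 = 58.2241 now. The candidate offers 58.2241 and keeps 240 − 58.2241 = 181.7759.
So by rejecting in round 1, the candidate gets 181.7759 next round, worth 0.41 × 181.7759 = 74.528119 now.
Offer 52 < 74.528119, so the candidate rejects.

Reject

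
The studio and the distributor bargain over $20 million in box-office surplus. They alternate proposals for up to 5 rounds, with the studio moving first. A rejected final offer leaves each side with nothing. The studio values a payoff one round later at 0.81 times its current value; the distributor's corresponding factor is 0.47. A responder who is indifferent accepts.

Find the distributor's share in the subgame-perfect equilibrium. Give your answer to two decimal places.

2.47

Round 5 (the studio proposes): the distributor will accept anything ≥ 0, so the studio offers 0 and keeps 20.
Round 4 (the distributor proposes): the studio can get 20 next round, worth 0.81 × 20 = 16.2 now, so the distributor offers 16.2, keeping 3.8.
Round 3 (the studio proposes): the distributor can get 3.8 next round, worth 0.47 × 3.8 = 1.786 now. The studio offers 1.786 and keeps 20 − 1.786 = 18.214.
Round 2 (the distributor proposes): the studio can get 18.214 next round, worth 0.81 × 18.214 = 14.75334 now, so the distributor offers 14.75334, keeping 5.24666.
Round 1 (the studio proposes): the distributor can get 5.24666 next round, worth 0.47 × 5.24666 = 2.4659302 now. The studio offers 2.4659302 and keeps 20 − 2.4659302 = 17.5340698.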